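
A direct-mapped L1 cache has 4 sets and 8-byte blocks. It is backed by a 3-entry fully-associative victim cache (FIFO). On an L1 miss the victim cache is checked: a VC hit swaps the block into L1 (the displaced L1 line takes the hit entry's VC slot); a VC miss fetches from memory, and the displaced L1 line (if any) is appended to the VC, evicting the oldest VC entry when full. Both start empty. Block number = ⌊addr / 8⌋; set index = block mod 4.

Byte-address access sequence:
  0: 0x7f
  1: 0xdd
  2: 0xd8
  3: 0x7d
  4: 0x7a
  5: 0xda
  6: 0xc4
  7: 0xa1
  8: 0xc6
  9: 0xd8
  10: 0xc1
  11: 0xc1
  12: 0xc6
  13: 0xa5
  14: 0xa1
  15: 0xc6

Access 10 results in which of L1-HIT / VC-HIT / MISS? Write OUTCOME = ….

  [0] addr=0x7f blk=15 s=3: MISS | VC []
  [1] addr=0xdd blk=27 s=3: MISS | VC [15]
  [2] addr=0xd8 blk=27 s=3: L1-HIT | VC [15]
  [3] addr=0x7d blk=15 s=3: VC-HIT | VC [27]
  [4] addr=0x7a blk=15 s=3: L1-HIT | VC [27]
  [5] addr=0xda blk=27 s=3: VC-HIT | VC [15]
  [6] addr=0xc4 blk=24 s=0: MISS | VC [15]
  [7] addr=0xa1 blk=20 s=0: MISS | VC [15, 24]
  [8] addr=0xc6 blk=24 s=0: VC-HIT | VC [15, 20]
  [9] addr=0xd8 blk=27 s=3: L1-HIT | VC [15, 20]
  [10] addr=0xc1 blk=24 s=0: L1-HIT | VC [15, 20]
  [11] addr=0xc1 blk=24 s=0: L1-HIT | VC [15, 20]
  [12] addr=0xc6 blk=24 s=0: L1-HIT | VC [15, 20]
  [13] addr=0xa5 blk=20 s=0: VC-HIT | VC [15, 24]
  [14] addr=0xa1 blk=20 s=0: L1-HIT | VC [15, 24]
  [15] addr=0xc6 blk=24 s=0: VC-HIT | VC [15, 20]

OUTCOME = L1-HIT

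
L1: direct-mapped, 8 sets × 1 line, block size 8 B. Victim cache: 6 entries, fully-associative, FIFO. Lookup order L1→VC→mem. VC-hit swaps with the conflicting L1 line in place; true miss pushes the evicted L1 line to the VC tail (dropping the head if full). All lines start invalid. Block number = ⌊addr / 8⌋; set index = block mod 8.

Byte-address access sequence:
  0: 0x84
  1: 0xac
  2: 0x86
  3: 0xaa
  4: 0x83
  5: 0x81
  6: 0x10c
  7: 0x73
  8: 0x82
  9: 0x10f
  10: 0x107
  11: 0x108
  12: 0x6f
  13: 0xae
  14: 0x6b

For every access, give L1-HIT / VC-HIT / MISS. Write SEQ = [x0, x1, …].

#0 0x84→b16/s0 MISS; vc=[]
#1 0xac→b21/s5 MISS; vc=[]
#2 0x86→b16/s0 L1-HIT; vc=[]
#3 0xaa→b21/s5 L1-HIT; vc=[]
#4 0x83→b16/s0 L1-HIT; vc=[]
#5 0x81→b16/s0 L1-HIT; vc=[]
#6 0x10c→b33/s1 MISS; vc=[]
#7 0x73→b14/s6 MISS; vc=[]
#8 0x82→b16/s0 L1-HIT; vc=[]
#9 0x10f→b33/s1 L1-HIT; vc=[]
#10 0x107→b32/s0 MISS; vc=[16]
#11 0x108→b33/s1 L1-HIT; vc=[16]
#12 0x6f→b13/s5 MISS; vc=[16,21]
#13 0xae→b21/s5 VC-HIT; vc=[16,13]
#14 0x6b→b13/s5 VC-HIT; vc=[16,21]

SEQ = [MISS, MISS, L1-HIT, L1-HIT, L1-HIT, L1-HIT, MISS, MISS, L1-HIT, L1-HIT, MISS, L1-HIT, MISS, VC-HIT, VC-HIT]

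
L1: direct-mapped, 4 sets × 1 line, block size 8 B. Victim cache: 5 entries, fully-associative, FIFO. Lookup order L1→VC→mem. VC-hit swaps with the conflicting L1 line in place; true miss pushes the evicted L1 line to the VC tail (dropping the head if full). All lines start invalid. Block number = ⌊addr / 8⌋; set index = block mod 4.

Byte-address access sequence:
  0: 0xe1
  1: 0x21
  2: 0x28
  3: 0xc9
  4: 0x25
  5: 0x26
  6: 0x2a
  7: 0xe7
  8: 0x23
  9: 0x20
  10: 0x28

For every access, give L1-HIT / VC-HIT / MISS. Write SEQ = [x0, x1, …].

#0 0xe1→b28/s0 MISS; vc=[]
#1 0x21→b4/s0 MISS; vc=[28]
#2 0x28→b5/s1 MISS; vc=[28]
#3 0xc9→b25/s1 MISS; vc=[28,5]
#4 0x25→b4/s0 L1-HIT; vc=[28,5]
#5 0x26→b4/s0 L1-HIT; vc=[28,5]
#6 0x2a→b5/s1 VC-HIT; vc=[28,25]
#7 0xe7→b28/s0 VC-HIT; vc=[4,25]
#8 0x23→b4/s0 VC-HIT; vc=[28,25]
#9 0x20→b4/s0 L1-HIT; vc=[28,25]
#10 0x28→b5/s1 L1-HIT; vc=[28,25]

SEQ = [MISS, MISS, MISS, MISS, L1-HIT, L1-HIT, VC-HIT, VC-HIT, VC-HIT, L1-HIT, L1-HIT]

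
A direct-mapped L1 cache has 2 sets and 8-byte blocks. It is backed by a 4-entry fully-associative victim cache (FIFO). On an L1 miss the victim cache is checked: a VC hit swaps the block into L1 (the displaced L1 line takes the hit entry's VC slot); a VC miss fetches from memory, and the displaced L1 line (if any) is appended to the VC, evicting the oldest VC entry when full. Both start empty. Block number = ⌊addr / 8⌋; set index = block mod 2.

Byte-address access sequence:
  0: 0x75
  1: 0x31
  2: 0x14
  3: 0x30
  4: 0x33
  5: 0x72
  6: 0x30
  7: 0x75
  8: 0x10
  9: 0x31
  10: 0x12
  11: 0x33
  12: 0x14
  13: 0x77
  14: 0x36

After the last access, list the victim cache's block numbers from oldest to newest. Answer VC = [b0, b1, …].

0: 0x75 (blk 14, set 0) → MISS  vc=[]
1: 0x31 (blk 6, set 0) → MISS  vc=[14]
2: 0x14 (blk 2, set 0) → MISS  vc=[14, 6]
3: 0x30 (blk 6, set 0) → VC-HIT  vc=[14, 2]
4: 0x33 (blk 6, set 0) → L1-HIT  vc=[14, 2]
5: 0x72 (blk 14, set 0) → VC-HIT  vc=[6, 2]
6: 0x30 (blk 6, set 0) → VC-HIT  vc=[14, 2]
7: 0x75 (blk 14, set 0) → VC-HIT  vc=[6, 2]
8: 0x10 (blk 2, set 0) → VC-HIT  vc=[6, 14]
9: 0x31 (blk 6, set 0) → VC-HIT  vc=[2, 14]
10: 0x12 (blk 2, set 0) → VC-HIT  vc=[6, 14]
11: 0x33 (blk 6, set 0) → VC-HIT  vc=[2, 14]
12: 0x14 (blk 2, set 0) → VC-HIT  vc=[6, 14]
13: 0x77 (blk 14, set 0) → VC-HIT  vc=[6, 2]
14: 0x36 (blk 6, set 0) → VC-HIT  vc=[14, 2]

VC = [14, 2]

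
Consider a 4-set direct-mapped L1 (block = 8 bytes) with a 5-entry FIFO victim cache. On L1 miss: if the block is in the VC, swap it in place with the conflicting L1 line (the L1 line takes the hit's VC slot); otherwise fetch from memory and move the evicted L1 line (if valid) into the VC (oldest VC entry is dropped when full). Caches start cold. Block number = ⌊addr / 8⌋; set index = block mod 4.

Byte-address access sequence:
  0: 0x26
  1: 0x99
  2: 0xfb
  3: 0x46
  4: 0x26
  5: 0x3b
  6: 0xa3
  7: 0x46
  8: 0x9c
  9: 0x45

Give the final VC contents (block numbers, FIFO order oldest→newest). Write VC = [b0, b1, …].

  [0] addr=0x26 blk=4 s=0: MISS | VC []
  [1] addr=0x99 blk=19 s=3: MISS | VC []
  [2] addr=0xfb blk=31 s=3: MISS | VC [19]
  [3] addr=0x46 blk=8 s=0: MISS | VC [19, 4]
  [4] addr=0x26 blk=4 s=0: VC-HIT | VC [19, 8]
  [5] addr=0x3b blk=7 s=3: MISS | VC [19, 8, 31]
  [6] addr=0xa3 blk=20 s=0: MISS | VC [19, 8, 31, 4]
  [7] addr=0x46 blk=8 s=0: VC-HIT | VC [19, 20, 31, 4]
  [8] addr=0x9c blk=19 s=3: VC-HIT | VC [7, 20, 31, 4]
  [9] addr=0x45 blk=8 s=0: L1-HIT | VC [7, 20, 31, 4]

VC = [7, 20, 31, 4]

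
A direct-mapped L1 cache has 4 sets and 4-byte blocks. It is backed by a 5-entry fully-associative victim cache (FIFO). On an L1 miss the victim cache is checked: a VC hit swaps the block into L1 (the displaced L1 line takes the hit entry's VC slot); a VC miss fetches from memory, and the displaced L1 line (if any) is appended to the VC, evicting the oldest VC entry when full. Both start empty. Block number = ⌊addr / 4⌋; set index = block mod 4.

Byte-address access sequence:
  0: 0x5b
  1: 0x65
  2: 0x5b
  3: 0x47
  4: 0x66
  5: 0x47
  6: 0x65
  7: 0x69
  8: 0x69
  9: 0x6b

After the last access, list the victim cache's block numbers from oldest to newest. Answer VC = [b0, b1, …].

#0 0x5b→b22/s2 MISS; vc=[]
#1 0x65→b25/s1 MISS; vc=[]
#2 0x5b→b22/s2 L1-HIT; vc=[]
#3 0x47→b17/s1 MISS; vc=[25]
#4 0x66→b25/s1 VC-HIT; vc=[17]
#5 0x47→b17/s1 VC-HIT; vc=[25]
#6 0x65→b25/s1 VC-HIT; vc=[17]
#7 0x69→b26/s2 MISS; vc=[17,22]
#8 0x69→b26/s2 L1-HIT; vc=[17,22]
#9 0x6b→b26/s2 L1-HIT; vc=[17,22]

VC = [17, 22]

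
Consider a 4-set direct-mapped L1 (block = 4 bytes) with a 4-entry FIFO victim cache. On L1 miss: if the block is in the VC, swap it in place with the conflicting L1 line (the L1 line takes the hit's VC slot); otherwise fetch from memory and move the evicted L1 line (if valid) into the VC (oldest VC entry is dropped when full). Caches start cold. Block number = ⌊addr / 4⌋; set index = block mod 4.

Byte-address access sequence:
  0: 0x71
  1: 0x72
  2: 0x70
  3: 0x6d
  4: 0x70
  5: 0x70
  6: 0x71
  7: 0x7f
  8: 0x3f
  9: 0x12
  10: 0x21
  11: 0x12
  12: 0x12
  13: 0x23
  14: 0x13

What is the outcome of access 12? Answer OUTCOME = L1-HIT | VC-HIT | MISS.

OUTCOME = L1-HIT

0: 0x71 (blk 28, set 0) → MISS  vc=[]
1: 0x72 (blk 28, set 0) → L1-HIT  vc=[]
2: 0x70 (blk 28, set 0) → L1-HIT  vc=[]
3: 0x6d (blk 27, set 3) → MISS  vc=[]
4: 0x70 (blk 28, set 0) → L1-HIT  vc=[]
5: 0x70 (blk 28, set 0) → L1-HIT  vc=[]
6: 0x71 (blk 28, set 0) → L1-HIT  vc=[]
7: 0x7f (blk 31, set 3) → MISS  vc=[27]
8: 0x3f (blk 15, set 3) → MISS  vc=[27, 31]
9: 0x12 (blk 4, set 0) → MISS  vc=[27, 31, 28]
10: 0x21 (blk 8, set 0) → MISS  vc=[27, 31, 28, 4]
11: 0x12 (blk 4, set 0) → VC-HIT  vc=[27, 31, 28, 8]
12: 0x12 (blk 4, set 0) → L1-HIT  vc=[27, 31, 28, 8]
13: 0x23 (blk 8, set 0) → VC-HIT  vc=[27, 31, 28, 4]
14: 0x13 (blk 4, set 0) → VC-HIT  vc=[27, 31, 28, 8]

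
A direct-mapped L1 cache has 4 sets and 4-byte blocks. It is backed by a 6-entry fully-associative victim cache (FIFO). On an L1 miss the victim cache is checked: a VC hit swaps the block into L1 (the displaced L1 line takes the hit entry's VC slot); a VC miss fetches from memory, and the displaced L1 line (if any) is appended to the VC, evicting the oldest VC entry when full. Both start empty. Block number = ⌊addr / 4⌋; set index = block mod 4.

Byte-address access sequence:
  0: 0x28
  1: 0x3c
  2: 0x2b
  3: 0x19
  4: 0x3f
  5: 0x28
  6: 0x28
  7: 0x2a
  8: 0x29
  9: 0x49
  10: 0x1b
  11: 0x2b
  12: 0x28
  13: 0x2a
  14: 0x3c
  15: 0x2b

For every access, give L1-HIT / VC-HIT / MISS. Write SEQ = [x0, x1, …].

SEQ = [MISS, MISS, L1-HIT, MISS, L1-HIT, VC-HIT, L1-HIT, L1-HIT, L1-HIT, MISS, VC-HIT, VC-HIT, L1-HIT, L1-HIT, L1-HIT, L1-HIT]

#0 0x28→b10/s2 MISS; vc=[]
#1 0x3c→b15/s3 MISS; vc=[]
#2 0x2b→b10/s2 L1-HIT; vc=[]
#3 0x19→b6/s2 MISS; vc=[10]
#4 0x3f→b15/s3 L1-HIT; vc=[10]
#5 0x28→b10/s2 VC-HIT; vc=[6]
#6 0x28→b10/s2 L1-HIT; vc=[6]
#7 0x2a→b10/s2 L1-HIT; vc=[6]
#8 0x29→b10/s2 L1-HIT; vc=[6]
#9 0x49→b18/s2 MISS; vc=[6,10]
#10 0x1b→b6/s2 VC-HIT; vc=[18,10]
#11 0x2b→b10/s2 VC-HIT; vc=[18,6]
#12 0x28→b10/s2 L1-HIT; vc=[18,6]
#13 0x2a→b10/s2 L1-HIT; vc=[18,6]
#14 0x3c→b15/s3 L1-HIT; vc=[18,6]
#15 0x2b→b10/s2 L1-HIT; vc=[18,6]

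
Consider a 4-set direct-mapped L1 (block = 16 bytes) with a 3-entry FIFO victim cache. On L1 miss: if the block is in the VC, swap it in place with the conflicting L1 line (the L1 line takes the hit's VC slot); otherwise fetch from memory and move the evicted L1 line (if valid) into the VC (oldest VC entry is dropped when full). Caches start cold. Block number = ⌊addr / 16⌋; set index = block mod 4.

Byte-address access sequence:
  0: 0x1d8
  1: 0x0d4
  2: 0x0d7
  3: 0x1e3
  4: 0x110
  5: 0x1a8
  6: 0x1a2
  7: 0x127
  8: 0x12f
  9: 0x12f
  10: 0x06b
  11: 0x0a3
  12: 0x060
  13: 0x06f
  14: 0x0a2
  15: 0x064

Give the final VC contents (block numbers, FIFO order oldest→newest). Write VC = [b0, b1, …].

#0 0x1d8→b29/s1 MISS; vc=[]
#1 0xd4→b13/s1 MISS; vc=[29]
#2 0xd7→b13/s1 L1-HIT; vc=[29]
#3 0x1e3→b30/s2 MISS; vc=[29]
#4 0x110→b17/s1 MISS; vc=[29,13]
#5 0x1a8→b26/s2 MISS; vc=[29,13,30]
#6 0x1a2→b26/s2 L1-HIT; vc=[29,13,30]
#7 0x127→b18/s2 MISS; vc=[13,30,26]
#8 0x12f→b18/s2 L1-HIT; vc=[13,30,26]
#9 0x12f→b18/s2 L1-HIT; vc=[13,30,26]
#10 0x6b→b6/s2 MISS; vc=[30,26,18]
#11 0xa3→b10/s2 MISS; vc=[26,18,6]
#12 0x60→b6/s2 VC-HIT; vc=[26,18,10]
#13 0x6f→b6/s2 L1-HIT; vc=[26,18,10]
#14 0xa2→b10/s2 VC-HIT; vc=[26,18,6]
#15 0x64→b6/s2 VC-HIT; vc=[26,18,10]

VC = [26, 18, 10]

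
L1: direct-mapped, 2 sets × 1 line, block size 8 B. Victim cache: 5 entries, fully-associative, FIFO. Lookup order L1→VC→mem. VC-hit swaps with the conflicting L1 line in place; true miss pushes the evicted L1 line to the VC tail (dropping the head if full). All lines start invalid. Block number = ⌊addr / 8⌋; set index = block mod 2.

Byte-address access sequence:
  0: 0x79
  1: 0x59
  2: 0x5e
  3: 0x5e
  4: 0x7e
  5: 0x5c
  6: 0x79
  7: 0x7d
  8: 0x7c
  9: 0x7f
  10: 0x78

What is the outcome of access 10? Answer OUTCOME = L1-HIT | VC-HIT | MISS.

  [0] addr=0x79 blk=15 s=1: MISS | VC []
  [1] addr=0x59 blk=11 s=1: MISS | VC [15]
  [2] addr=0x5e blk=11 s=1: L1-HIT | VC [15]
  [3] addr=0x5e blk=11 s=1: L1-HIT | VC [15]
  [4] addr=0x7e blk=15 s=1: VC-HIT | VC [11]
  [5] addr=0x5c blk=11 s=1: VC-HIT | VC [15]
  [6] addr=0x79 blk=15 s=1: VC-HIT | VC [11]
  [7] addr=0x7d blk=15 s=1: L1-HIT | VC [11]
  [8] addr=0x7c blk=15 s=1: L1-HIT | VC [11]
  [9] addr=0x7f blk=15 s=1: L1-HIT | VC [11]
  [10] addr=0x78 blk=15 s=1: L1-HIT | VC [11]

OUTCOME = L1-HIT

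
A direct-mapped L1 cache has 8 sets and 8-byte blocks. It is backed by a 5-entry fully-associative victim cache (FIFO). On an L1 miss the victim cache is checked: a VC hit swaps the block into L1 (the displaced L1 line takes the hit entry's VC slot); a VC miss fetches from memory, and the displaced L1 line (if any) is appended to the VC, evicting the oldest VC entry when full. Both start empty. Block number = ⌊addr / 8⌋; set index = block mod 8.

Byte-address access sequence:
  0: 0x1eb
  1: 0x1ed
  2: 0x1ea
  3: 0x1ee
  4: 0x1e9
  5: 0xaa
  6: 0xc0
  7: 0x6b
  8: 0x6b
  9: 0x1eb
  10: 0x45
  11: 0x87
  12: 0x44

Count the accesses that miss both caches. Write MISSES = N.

MISSES = 6

  [0] addr=0x1eb blk=61 s=5: MISS | VC []
  [1] addr=0x1ed blk=61 s=5: L1-HIT | VC []
  [2] addr=0x1ea blk=61 s=5: L1-HIT | VC []
  [3] addr=0x1ee blk=61 s=5: L1-HIT | VC []
  [4] addr=0x1e9 blk=61 s=5: L1-HIT | VC []
  [5] addr=0xaa blk=21 s=5: MISS | VC [61]
  [6] addr=0xc0 blk=24 s=0: MISS | VC [61]
  [7] addr=0x6b blk=13 s=5: MISS | VC [61, 21]
  [8] addr=0x6b blk=13 s=5: L1-HIT | VC [61, 21]
  [9] addr=0x1eb blk=61 s=5: VC-HIT | VC [13, 21]
  [10] addr=0x45 blk=8 s=0: MISS | VC [13, 21, 24]
  [11] addr=0x87 blk=16 s=0: MISS | VC [13, 21, 24, 8]
  [12] addr=0x44 blk=8 s=0: VC-HIT | VC [13, 21, 24, 16]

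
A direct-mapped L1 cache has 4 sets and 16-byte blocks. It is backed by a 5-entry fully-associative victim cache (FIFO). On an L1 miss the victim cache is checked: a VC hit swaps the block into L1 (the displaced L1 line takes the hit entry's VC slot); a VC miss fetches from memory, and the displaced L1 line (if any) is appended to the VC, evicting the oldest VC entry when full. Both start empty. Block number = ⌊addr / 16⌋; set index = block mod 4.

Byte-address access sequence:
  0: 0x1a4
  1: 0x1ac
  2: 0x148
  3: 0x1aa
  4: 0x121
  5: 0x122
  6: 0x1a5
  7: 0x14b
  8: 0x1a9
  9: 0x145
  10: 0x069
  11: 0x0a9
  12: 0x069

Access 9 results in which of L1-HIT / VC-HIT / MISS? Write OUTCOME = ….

OUTCOME = L1-HIT

0: 0x1a4 (blk 26, set 2) → MISS  vc=[]
1: 0x1ac (blk 26, set 2) → L1-HIT  vc=[]
2: 0x148 (blk 20, set 0) → MISS  vc=[]
3: 0x1aa (blk 26, set 2) → L1-HIT  vc=[]
4: 0x121 (blk 18, set 2) → MISS  vc=[26]
5: 0x122 (blk 18, set 2) → L1-HIT  vc=[26]
6: 0x1a5 (blk 26, set 2) → VC-HIT  vc=[18]
7: 0x14b (blk 20, set 0) → L1-HIT  vc=[18]
8: 0x1a9 (blk 26, set 2) → L1-HIT  vc=[18]
9: 0x145 (blk 20, set 0) → L1-HIT  vc=[18]
10: 0x69 (blk 6, set 2) → MISS  vc=[18, 26]
11: 0xa9 (blk 10, set 2) → MISS  vc=[18, 26, 6]
12: 0x69 (blk 6, set 2) → VC-HIT  vc=[18, 26, 10]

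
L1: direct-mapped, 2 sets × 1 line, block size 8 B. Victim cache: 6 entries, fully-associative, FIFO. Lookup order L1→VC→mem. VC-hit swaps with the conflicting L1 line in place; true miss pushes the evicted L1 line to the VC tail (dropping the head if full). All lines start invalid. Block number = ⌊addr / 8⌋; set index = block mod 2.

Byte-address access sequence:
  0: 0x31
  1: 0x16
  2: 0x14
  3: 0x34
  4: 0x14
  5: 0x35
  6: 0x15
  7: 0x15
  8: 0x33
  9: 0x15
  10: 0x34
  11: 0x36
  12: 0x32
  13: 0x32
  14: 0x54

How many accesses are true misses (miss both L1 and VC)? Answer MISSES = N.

  [0] addr=0x31 blk=6 s=0: MISS | VC []
  [1] addr=0x16 blk=2 s=0: MISS | VC [6]
  [2] addr=0x14 blk=2 s=0: L1-HIT | VC [6]
  [3] addr=0x34 blk=6 s=0: VC-HIT | VC [2]
  [4] addr=0x14 blk=2 s=0: VC-HIT | VC [6]
  [5] addr=0x35 blk=6 s=0: VC-HIT | VC [2]
  [6] addr=0x15 blk=2 s=0: VC-HIT | VC [6]
  [7] addr=0x15 blk=2 s=0: L1-HIT | VC [6]
  [8] addr=0x33 blk=6 s=0: VC-HIT | VC [2]
  [9] addr=0x15 blk=2 s=0: VC-HIT | VC [6]
  [10] addr=0x34 blk=6 s=0: VC-HIT | VC [2]
  [11] addr=0x36 blk=6 s=0: L1-HIT | VC [2]
  [12] addr=0x32 blk=6 s=0: L1-HIT | VC [2]
  [13] addr=0x32 blk=6 s=0: L1-HIT | VC [2]
  [14] addr=0x54 blk=10 s=0: MISS | VC [2, 6]

MISSES = 3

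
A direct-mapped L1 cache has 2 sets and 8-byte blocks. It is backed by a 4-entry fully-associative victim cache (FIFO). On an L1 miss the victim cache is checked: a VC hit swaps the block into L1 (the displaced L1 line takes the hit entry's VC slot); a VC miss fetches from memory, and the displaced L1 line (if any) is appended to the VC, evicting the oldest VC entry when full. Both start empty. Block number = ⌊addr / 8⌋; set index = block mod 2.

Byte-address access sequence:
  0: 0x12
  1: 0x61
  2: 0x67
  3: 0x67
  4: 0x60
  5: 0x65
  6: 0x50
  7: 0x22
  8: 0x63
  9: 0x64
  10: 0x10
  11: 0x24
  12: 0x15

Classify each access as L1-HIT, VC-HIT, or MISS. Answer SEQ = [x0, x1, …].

  [0] addr=0x12 blk=2 s=0: MISS | VC []
  [1] addr=0x61 blk=12 s=0: MISS | VC [2]
  [2] addr=0x67 blk=12 s=0: L1-HIT | VC [2]
  [3] addr=0x67 blk=12 s=0: L1-HIT | VC [2]
  [4] addr=0x60 blk=12 s=0: L1-HIT | VC [2]
  [5] addr=0x65 blk=12 s=0: L1-HIT | VC [2]
  [6] addr=0x50 blk=10 s=0: MISS | VC [2, 12]
  [7] addr=0x22 blk=4 s=0: MISS | VC [2, 12, 10]
  [8] addr=0x63 blk=12 s=0: VC-HIT | VC [2, 4, 10]
  [9] addr=0x64 blk=12 s=0: L1-HIT | VC [2, 4, 10]
  [10] addr=0x10 blk=2 s=0: VC-HIT | VC [12, 4, 10]
  [11] addr=0x24 blk=4 s=0: VC-HIT | VC [12, 2, 10]
  [12] addr=0x15 blk=2 s=0: VC-HIT | VC [12, 4, 10]

SEQ = [MISS, MISS, L1-HIT, L1-HIT, L1-HIT, L1-HIT, MISS, MISS, VC-HIT, L1-HIT, VC-HIT, VC-HIT, VC-HIT]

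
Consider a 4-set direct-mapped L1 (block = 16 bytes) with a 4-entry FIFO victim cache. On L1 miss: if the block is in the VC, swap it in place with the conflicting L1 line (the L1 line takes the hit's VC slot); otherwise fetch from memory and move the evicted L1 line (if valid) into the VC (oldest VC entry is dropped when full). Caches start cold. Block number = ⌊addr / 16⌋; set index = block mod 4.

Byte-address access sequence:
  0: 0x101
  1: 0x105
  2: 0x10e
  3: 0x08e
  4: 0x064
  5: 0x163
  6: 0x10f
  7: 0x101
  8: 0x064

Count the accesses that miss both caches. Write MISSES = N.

MISSES = 4

  [0] addr=0x101 blk=16 s=0: MISS | VC []
  [1] addr=0x105 blk=16 s=0: L1-HIT | VC []
  [2] addr=0x10e blk=16 s=0: L1-HIT | VC []
  [3] addr=0x8e blk=8 s=0: MISS | VC [16]
  [4] addr=0x64 blk=6 s=2: MISS | VC [16]
  [5] addr=0x163 blk=22 s=2: MISS | VC [16, 6]
  [6] addr=0x10f blk=16 s=0: VC-HIT | VC [8, 6]
  [7] addr=0x101 blk=16 s=0: L1-HIT | VC [8, 6]
  [8] addr=0x64 blk=6 s=2: VC-HIT | VC [8, 22]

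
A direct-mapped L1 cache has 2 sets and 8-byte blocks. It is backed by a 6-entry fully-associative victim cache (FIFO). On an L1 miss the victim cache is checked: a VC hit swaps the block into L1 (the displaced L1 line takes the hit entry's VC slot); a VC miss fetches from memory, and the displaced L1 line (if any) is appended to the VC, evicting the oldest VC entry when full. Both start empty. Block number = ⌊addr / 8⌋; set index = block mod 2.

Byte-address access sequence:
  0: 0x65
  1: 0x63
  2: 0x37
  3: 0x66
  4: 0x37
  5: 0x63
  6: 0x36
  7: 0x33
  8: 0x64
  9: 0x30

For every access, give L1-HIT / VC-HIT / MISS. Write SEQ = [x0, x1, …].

SEQ = [MISS, L1-HIT, MISS, VC-HIT, VC-HIT, VC-HIT, VC-HIT, L1-HIT, VC-HIT, VC-HIT]

0: 0x65 (blk 12, set 0) → MISS  vc=[]
1: 0x63 (blk 12, set 0) → L1-HIT  vc=[]
2: 0x37 (blk 6, set 0) → MISS  vc=[12]
3: 0x66 (blk 12, set 0) → VC-HIT  vc=[6]
4: 0x37 (blk 6, set 0) → VC-HIT  vc=[12]
5: 0x63 (blk 12, set 0) → VC-HIT  vc=[6]
6: 0x36 (blk 6, set 0) → VC-HIT  vc=[12]
7: 0x33 (blk 6, set 0) → L1-HIT  vc=[12]
8: 0x64 (blk 12, set 0) → VC-HIT  vc=[6]
9: 0x30 (blk 6, set 0) → VC-HIT  vc=[12]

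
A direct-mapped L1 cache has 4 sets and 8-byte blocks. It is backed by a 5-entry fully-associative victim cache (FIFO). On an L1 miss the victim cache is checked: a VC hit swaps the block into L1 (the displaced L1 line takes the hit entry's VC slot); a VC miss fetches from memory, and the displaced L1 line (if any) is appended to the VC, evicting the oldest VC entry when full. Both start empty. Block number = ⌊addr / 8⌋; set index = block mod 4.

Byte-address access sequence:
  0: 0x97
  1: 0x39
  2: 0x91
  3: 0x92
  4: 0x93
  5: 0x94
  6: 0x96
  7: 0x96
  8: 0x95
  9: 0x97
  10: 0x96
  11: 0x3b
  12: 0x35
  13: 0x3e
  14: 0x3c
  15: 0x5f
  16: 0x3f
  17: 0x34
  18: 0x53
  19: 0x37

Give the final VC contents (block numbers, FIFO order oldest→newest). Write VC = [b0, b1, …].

0: 0x97 (blk 18, set 2) → MISS  vc=[]
1: 0x39 (blk 7, set 3) → MISS  vc=[]
2: 0x91 (blk 18, set 2) → L1-HIT  vc=[]
3: 0x92 (blk 18, set 2) → L1-HIT  vc=[]
4: 0x93 (blk 18, set 2) → L1-HIT  vc=[]
5: 0x94 (blk 18, set 2) → L1-HIT  vc=[]
6: 0x96 (blk 18, set 2) → L1-HIT  vc=[]
7: 0x96 (blk 18, set 2) → L1-HIT  vc=[]
8: 0x95 (blk 18, set 2) → L1-HIT  vc=[]
9: 0x97 (blk 18, set 2) → L1-HIT  vc=[]
10: 0x96 (blk 18, set 2) → L1-HIT  vc=[]
11: 0x3b (blk 7, set 3) → L1-HIT  vc=[]
12: 0x35 (blk 6, set 2) → MISS  vc=[18]
13: 0x3e (blk 7, set 3) → L1-HIT  vc=[18]
14: 0x3c (blk 7, set 3) → L1-HIT  vc=[18]
15: 0x5f (blk 11, set 3) → MISS  vc=[18, 7]
16: 0x3f (blk 7, set 3) → VC-HIT  vc=[18, 11]
17: 0x34 (blk 6, set 2) → L1-HIT  vc=[18, 11]
18: 0x53 (blk 10, set 2) → MISS  vc=[18, 11, 6]
19: 0x37 (blk 6, set 2) → VC-HIT  vc=[18, 11, 10]

VC = [18, 11, 10]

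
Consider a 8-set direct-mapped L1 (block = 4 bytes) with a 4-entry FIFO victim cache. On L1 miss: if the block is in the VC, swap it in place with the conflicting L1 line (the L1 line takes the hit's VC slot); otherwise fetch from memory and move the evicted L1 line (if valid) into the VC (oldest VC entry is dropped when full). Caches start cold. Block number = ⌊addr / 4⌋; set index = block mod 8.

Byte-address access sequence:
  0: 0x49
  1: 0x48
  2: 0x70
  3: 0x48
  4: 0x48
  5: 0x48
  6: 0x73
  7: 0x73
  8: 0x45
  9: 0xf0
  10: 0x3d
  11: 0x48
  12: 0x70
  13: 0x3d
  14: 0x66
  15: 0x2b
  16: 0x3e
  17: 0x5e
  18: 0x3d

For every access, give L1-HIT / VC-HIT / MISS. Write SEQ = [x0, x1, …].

#0 0x49→b18/s2 MISS; vc=[]
#1 0x48→b18/s2 L1-HIT; vc=[]
#2 0x70→b28/s4 MISS; vc=[]
#3 0x48→b18/s2 L1-HIT; vc=[]
#4 0x48→b18/s2 L1-HIT; vc=[]
#5 0x48→b18/s2 L1-HIT; vc=[]
#6 0x73→b28/s4 L1-HIT; vc=[]
#7 0x73→b28/s4 L1-HIT; vc=[]
#8 0x45→b17/s1 MISS; vc=[]
#9 0xf0→b60/s4 MISS; vc=[28]
#10 0x3d→b15/s7 MISS; vc=[28]
#11 0x48→b18/s2 L1-HIT; vc=[28]
#12 0x70→b28/s4 VC-HIT; vc=[60]
#13 0x3d→b15/s7 L1-HIT; vc=[60]
#14 0x66→b25/s1 MISS; vc=[60,17]
#15 0x2b→b10/s2 MISS; vc=[60,17,18]
#16 0x3e→b15/s7 L1-HIT; vc=[60,17,18]
#17 0x5e→b23/s7 MISS; vc=[60,17,18,15]
#18 0x3d→b15/s7 VC-HIT; vc=[60,17,18,23]

SEQ = [MISS, L1-HIT, MISS, L1-HIT, L1-HIT, L1-HIT, L1-HIT, L1-HIT, MISS, MISS, MISS, L1-HIT, VC-HIT, L1-HIT, MISS, MISS, L1-HIT, MISS, VC-HIT]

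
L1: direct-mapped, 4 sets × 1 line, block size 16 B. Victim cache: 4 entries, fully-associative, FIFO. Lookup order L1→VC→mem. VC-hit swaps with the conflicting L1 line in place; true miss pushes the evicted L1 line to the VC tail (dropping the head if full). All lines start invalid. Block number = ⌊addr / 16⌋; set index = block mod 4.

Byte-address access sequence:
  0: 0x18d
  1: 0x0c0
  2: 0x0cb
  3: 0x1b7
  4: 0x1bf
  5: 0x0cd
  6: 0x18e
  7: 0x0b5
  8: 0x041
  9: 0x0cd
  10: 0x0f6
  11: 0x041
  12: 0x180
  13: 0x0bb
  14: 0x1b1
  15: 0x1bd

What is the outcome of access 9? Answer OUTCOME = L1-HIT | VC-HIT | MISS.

OUTCOME = VC-HIT

  [0] addr=0x18d blk=24 s=0: MISS | VC []
  [1] addr=0xc0 blk=12 s=0: MISS | VC [24]
  [2] addr=0xcb blk=12 s=0: L1-HIT | VC [24]
  [3] addr=0x1b7 blk=27 s=3: MISS | VC [24]
  [4] addr=0x1bf blk=27 s=3: L1-HIT | VC [24]
  [5] addr=0xcd blk=12 s=0: L1-HIT | VC [24]
  [6] addr=0x18e blk=24 s=0: VC-HIT | VC [12]
  [7] addr=0xb5 blk=11 s=3: MISS | VC [12, 27]
  [8] addr=0x41 blk=4 s=0: MISS | VC [12, 27, 24]
  [9] addr=0xcd blk=12 s=0: VC-HIT | VC [4, 27, 24]
  [10] addr=0xf6 blk=15 s=3: MISS | VC [4, 27, 24, 11]
  [11] addr=0x41 blk=4 s=0: VC-HIT | VC [12, 27, 24, 11]
  [12] addr=0x180 blk=24 s=0: VC-HIT | VC [12, 27, 4, 11]
  [13] addr=0xbb blk=11 s=3: VC-HIT | VC [12, 27, 4, 15]
  [14] addr=0x1b1 blk=27 s=3: VC-HIT | VC [12, 11, 4, 15]
  [15] addr=0x1bd blk=27 s=3: L1-HIT | VC [12, 11, 4, 15]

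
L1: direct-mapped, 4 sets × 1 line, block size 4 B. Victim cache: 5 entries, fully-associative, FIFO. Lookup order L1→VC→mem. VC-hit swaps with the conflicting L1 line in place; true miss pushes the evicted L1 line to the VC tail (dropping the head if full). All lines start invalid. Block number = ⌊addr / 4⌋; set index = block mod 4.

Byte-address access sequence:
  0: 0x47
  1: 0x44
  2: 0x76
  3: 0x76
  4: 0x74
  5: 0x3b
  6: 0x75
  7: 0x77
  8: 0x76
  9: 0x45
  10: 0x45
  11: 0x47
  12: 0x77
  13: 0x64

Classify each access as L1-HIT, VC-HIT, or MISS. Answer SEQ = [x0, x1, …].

  [0] addr=0x47 blk=17 s=1: MISS | VC []
  [1] addr=0x44 blk=17 s=1: L1-HIT | VC []
  [2] addr=0x76 blk=29 s=1: MISS | VC [17]
  [3] addr=0x76 blk=29 s=1: L1-HIT | VC [17]
  [4] addr=0x74 blk=29 s=1: L1-HIT | VC [17]
  [5] addr=0x3b blk=14 s=2: MISS | VC [17]
  [6] addr=0x75 blk=29 s=1: L1-HIT | VC [17]
  [7] addr=0x77 blk=29 s=1: L1-HIT | VC [17]
  [8] addr=0x76 blk=29 s=1: L1-HIT | VC [17]
  [9] addr=0x45 blk=17 s=1: VC-HIT | VC [29]
  [10] addr=0x45 blk=17 s=1: L1-HIT | VC [29]
  [11] addr=0x47 blk=17 s=1: L1-HIT | VC [29]
  [12] addr=0x77 blk=29 s=1: VC-HIT | VC [17]
  [13] addr=0x64 blk=25 s=1: MISS | VC [17, 29]

SEQ = [MISS, L1-HIT, MISS, L1-HIT, L1-HIT, MISS, L1-HIT, L1-HIT, L1-HIT, VC-HIT, L1-HIT, L1-HIT, VC-HIT, MISS]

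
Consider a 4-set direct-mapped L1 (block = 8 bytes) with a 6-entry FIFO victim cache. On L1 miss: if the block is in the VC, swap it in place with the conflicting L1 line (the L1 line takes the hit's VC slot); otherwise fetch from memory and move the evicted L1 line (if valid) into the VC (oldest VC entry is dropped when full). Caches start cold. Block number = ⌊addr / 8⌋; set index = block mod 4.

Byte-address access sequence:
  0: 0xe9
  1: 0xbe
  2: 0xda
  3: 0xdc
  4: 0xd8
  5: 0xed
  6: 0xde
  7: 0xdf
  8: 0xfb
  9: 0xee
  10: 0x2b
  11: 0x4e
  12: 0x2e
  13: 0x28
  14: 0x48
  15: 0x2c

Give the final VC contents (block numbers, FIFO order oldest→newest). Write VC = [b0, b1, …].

0: 0xe9 (blk 29, set 1) → MISS  vc=[]
1: 0xbe (blk 23, set 3) → MISS  vc=[]
2: 0xda (blk 27, set 3) → MISS  vc=[23]
3: 0xdc (blk 27, set 3) → L1-HIT  vc=[23]
4: 0xd8 (blk 27, set 3) → L1-HIT  vc=[23]
5: 0xed (blk 29, set 1) → L1-HIT  vc=[23]
6: 0xde (blk 27, set 3) → L1-HIT  vc=[23]
7: 0xdf (blk 27, set 3) → L1-HIT  vc=[23]
8: 0xfb (blk 31, set 3) → MISS  vc=[23, 27]
9: 0xee (blk 29, set 1) → L1-HIT  vc=[23, 27]
10: 0x2b (blk 5, set 1) → MISS  vc=[23, 27, 29]
11: 0x4e (blk 9, set 1) → MISS  vc=[23, 27, 29, 5]
12: 0x2e (blk 5, set 1) → VC-HIT  vc=[23, 27, 29, 9]
13: 0x28 (blk 5, set 1) → L1-HIT  vc=[23, 27, 29, 9]
14: 0x48 (blk 9, set 1) → VC-HIT  vc=[23, 27, 29, 5]
15: 0x2c (blk 5, set 1) → VC-HIT  vc=[23, 27, 29, 9]

VC = [23, 27, 29, 9]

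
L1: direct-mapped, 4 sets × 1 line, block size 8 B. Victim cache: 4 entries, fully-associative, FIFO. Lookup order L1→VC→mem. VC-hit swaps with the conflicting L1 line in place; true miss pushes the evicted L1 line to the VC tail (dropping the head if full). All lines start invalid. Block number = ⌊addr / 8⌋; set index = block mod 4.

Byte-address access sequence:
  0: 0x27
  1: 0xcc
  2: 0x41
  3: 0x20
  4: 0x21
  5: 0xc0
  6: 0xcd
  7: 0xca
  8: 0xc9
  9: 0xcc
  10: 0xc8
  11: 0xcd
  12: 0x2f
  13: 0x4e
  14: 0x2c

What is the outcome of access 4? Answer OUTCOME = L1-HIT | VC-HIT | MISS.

OUTCOME = L1-HIT

  [0] addr=0x27 blk=4 s=0: MISS | VC []
  [1] addr=0xcc blk=25 s=1: MISS | VC []
  [2] addr=0x41 blk=8 s=0: MISS | VC [4]
  [3] addr=0x20 blk=4 s=0: VC-HIT | VC [8]
  [4] addr=0x21 blk=4 s=0: L1-HIT | VC [8]
  [5] addr=0xc0 blk=24 s=0: MISS | VC [8, 4]
  [6] addr=0xcd blk=25 s=1: L1-HIT | VC [8, 4]
  [7] addr=0xca blk=25 s=1: L1-HIT | VC [8, 4]
  [8] addr=0xc9 blk=25 s=1: L1-HIT | VC [8, 4]
  [9] addr=0xcc blk=25 s=1: L1-HIT | VC [8, 4]
  [10] addr=0xc8 blk=25 s=1: L1-HIT | VC [8, 4]
  [11] addr=0xcd blk=25 s=1: L1-HIT | VC [8, 4]
  [12] addr=0x2f blk=5 s=1: MISS | VC [8, 4, 25]
  [13] addr=0x4e blk=9 s=1: MISS | VC [8, 4, 25, 5]
  [14] addr=0x2c blk=5 s=1: VC-HIT | VC [8, 4, 25, 9]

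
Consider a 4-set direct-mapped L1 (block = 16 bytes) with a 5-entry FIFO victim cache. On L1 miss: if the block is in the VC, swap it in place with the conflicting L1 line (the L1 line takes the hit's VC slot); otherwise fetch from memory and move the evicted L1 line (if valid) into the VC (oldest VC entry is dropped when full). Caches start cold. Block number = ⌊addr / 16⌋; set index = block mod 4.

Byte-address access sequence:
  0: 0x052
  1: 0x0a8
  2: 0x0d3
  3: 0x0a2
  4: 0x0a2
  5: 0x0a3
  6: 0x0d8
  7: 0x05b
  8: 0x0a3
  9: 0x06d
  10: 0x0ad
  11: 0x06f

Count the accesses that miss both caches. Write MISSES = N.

MISSES = 4

#0 0x52→b5/s1 MISS; vc=[]
#1 0xa8→b10/s2 MISS; vc=[]
#2 0xd3→b13/s1 MISS; vc=[5]
#3 0xa2→b10/s2 L1-HIT; vc=[5]
#4 0xa2→b10/s2 L1-HIT; vc=[5]
#5 0xa3→b10/s2 L1-HIT; vc=[5]
#6 0xd8→b13/s1 L1-HIT; vc=[5]
#7 0x5b→b5/s1 VC-HIT; vc=[13]
#8 0xa3→b10/s2 L1-HIT; vc=[13]
#9 0x6d→b6/s2 MISS; vc=[13,10]
#10 0xad→b10/s2 VC-HIT; vc=[13,6]
#11 0x6f→b6/s2 VC-HIT; vc=[13,10]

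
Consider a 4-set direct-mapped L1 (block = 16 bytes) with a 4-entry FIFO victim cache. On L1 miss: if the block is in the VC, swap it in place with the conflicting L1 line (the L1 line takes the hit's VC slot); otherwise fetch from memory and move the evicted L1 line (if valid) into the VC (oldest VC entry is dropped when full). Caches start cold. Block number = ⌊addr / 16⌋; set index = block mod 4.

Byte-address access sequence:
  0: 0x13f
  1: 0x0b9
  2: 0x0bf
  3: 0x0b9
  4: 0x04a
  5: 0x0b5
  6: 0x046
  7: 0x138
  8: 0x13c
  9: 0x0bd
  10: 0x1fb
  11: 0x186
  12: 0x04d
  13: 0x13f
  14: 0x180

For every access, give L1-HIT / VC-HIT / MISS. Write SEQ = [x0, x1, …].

  [0] addr=0x13f blk=19 s=3: MISS | VC []
  [1] addr=0xb9 blk=11 s=3: MISS | VC [19]
  [2] addr=0xbf blk=11 s=3: L1-HIT | VC [19]
  [3] addr=0xb9 blk=11 s=3: L1-HIT | VC [19]
  [4] addr=0x4a blk=4 s=0: MISS | VC [19]
  [5] addr=0xb5 blk=11 s=3: L1-HIT | VC [19]
  [6] addr=0x46 blk=4 s=0: L1-HIT | VC [19]
  [7] addr=0x138 blk=19 s=3: VC-HIT | VC [11]
  [8] addr=0x13c blk=19 s=3: L1-HIT | VC [11]
  [9] addr=0xbd blk=11 s=3: VC-HIT | VC [19]
  [10] addr=0x1fb blk=31 s=3: MISS | VC [19, 11]
  [11] addr=0x186 blk=24 s=0: MISS | VC [19, 11, 4]
  [12] addr=0x4d blk=4 s=0: VC-HIT | VC [19, 11, 24]
  [13] addr=0x13f blk=19 s=3: VC-HIT | VC [31, 11, 24]
  [14] addr=0x180 blk=24 s=0: VC-HIT | VC [31, 11, 4]

SEQ = [MISS, MISS, L1-HIT, L1-HIT, MISS, L1-HIT, L1-HIT, VC-HIT, L1-HIT, VC-HIT, MISS, MISS, VC-HIT, VC-HIT, VC-HIT]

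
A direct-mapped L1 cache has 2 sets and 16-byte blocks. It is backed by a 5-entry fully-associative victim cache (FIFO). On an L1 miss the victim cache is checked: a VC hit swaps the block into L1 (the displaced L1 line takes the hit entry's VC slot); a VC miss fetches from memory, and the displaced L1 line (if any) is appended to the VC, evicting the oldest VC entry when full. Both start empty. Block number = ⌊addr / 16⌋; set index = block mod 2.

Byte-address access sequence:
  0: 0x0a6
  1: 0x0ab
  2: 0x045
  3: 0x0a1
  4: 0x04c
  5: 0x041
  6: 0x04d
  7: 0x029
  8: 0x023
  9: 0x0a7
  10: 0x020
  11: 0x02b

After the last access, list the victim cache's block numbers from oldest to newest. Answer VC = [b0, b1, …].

VC = [10, 4]

  [0] addr=0xa6 blk=10 s=0: MISS | VC []
  [1] addr=0xab blk=10 s=0: L1-HIT | VC []
  [2] addr=0x45 blk=4 s=0: MISS | VC [10]
  [3] addr=0xa1 blk=10 s=0: VC-HIT | VC [4]
  [4] addr=0x4c blk=4 s=0: VC-HIT | VC [10]
  [5] addr=0x41 blk=4 s=0: L1-HIT | VC [10]
  [6] addr=0x4d blk=4 s=0: L1-HIT | VC [10]
  [7] addr=0x29 blk=2 s=0: MISS | VC [10, 4]
  [8] addr=0x23 blk=2 s=0: L1-HIT | VC [10, 4]
  [9] addr=0xa7 blk=10 s=0: VC-HIT | VC [2, 4]
  [10] addr=0x20 blk=2 s=0: VC-HIT | VC [10, 4]
  [11] addr=0x2b blk=2 s=0: L1-HIT | VC [10, 4]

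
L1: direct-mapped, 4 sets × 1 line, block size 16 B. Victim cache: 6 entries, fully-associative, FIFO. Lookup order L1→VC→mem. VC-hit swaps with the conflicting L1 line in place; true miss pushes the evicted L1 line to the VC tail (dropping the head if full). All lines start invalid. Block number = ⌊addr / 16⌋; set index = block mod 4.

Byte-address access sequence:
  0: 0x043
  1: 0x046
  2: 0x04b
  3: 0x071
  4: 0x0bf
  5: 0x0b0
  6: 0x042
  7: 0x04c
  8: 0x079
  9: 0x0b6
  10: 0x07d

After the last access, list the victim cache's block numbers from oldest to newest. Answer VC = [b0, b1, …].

  [0] addr=0x43 blk=4 s=0: MISS | VC []
  [1] addr=0x46 blk=4 s=0: L1-HIT | VC []
  [2] addr=0x4b blk=4 s=0: L1-HIT | VC []
  [3] addr=0x71 blk=7 s=3: MISS | VC []
  [4] addr=0xbf blk=11 s=3: MISS | VC [7]
  [5] addr=0xb0 blk=11 s=3: L1-HIT | VC [7]
  [6] addr=0x42 blk=4 s=0: L1-HIT | VC [7]
  [7] addr=0x4c blk=4 s=0: L1-HIT | VC [7]
  [8] addr=0x79 blk=7 s=3: VC-HIT | VC [11]
  [9] addr=0xb6 blk=11 s=3: VC-HIT | VC [7]
  [10] addr=0x7d blk=7 s=3: VC-HIT | VC [11]

VC = [11]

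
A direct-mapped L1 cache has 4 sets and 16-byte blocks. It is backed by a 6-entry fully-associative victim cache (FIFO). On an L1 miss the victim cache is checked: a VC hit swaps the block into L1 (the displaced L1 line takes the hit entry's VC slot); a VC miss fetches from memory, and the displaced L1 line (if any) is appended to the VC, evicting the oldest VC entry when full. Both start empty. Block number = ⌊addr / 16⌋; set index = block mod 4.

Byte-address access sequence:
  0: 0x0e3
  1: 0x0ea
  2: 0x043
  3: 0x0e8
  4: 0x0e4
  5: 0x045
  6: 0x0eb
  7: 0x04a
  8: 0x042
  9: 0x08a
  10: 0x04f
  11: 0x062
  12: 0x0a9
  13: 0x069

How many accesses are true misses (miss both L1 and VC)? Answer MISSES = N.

MISSES = 5

  [0] addr=0xe3 blk=14 s=2: MISS | VC []
  [1] addr=0xea blk=14 s=2: L1-HIT | VC []
  [2] addr=0x43 blk=4 s=0: MISS | VC []
  [3] addr=0xe8 blk=14 s=2: L1-HIT | VC []
  [4] addr=0xe4 blk=14 s=2: L1-HIT | VC []
  [5] addr=0x45 blk=4 s=0: L1-HIT | VC []
  [6] addr=0xeb blk=14 s=2: L1-HIT | VC []
  [7] addr=0x4a blk=4 s=0: L1-HIT | VC []
  [8] addr=0x42 blk=4 s=0: L1-HIT | VC []
  [9] addr=0x8a blk=8 s=0: MISS | VC [4]
  [10] addr=0x4f blk=4 s=0: VC-HIT | VC [8]
  [11] addr=0x62 blk=6 s=2: MISS | VC [8, 14]
  [12] addr=0xa9 blk=10 s=2: MISS | VC [8, 14, 6]
  [13] addr=0x69 blk=6 s=2: VC-HIT | VC [8, 14, 10]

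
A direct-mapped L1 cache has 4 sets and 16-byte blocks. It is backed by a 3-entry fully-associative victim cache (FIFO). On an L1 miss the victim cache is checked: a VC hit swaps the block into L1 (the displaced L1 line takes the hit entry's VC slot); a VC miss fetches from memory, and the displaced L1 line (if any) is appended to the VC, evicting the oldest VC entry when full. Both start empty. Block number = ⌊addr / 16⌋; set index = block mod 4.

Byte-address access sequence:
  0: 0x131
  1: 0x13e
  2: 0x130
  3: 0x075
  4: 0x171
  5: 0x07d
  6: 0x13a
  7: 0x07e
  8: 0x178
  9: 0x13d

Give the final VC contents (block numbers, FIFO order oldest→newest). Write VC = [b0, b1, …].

VC = [23, 7]

  [0] addr=0x131 blk=19 s=3: MISS | VC []
  [1] addr=0x13e blk=19 s=3: L1-HIT | VC []
  [2] addr=0x130 blk=19 s=3: L1-HIT | VC []
  [3] addr=0x75 blk=7 s=3: MISS | VC [19]
  [4] addr=0x171 blk=23 s=3: MISS | VC [19, 7]
  [5] addr=0x7d blk=7 s=3: VC-HIT | VC [19, 23]
  [6] addr=0x13a blk=19 s=3: VC-HIT | VC [7, 23]
  [7] addr=0x7e blk=7 s=3: VC-HIT | VC [19, 23]
  [8] addr=0x178 blk=23 s=3: VC-HIT | VC [19, 7]
  [9] addr=0x13d blk=19 s=3: VC-HIT | VC [23, 7]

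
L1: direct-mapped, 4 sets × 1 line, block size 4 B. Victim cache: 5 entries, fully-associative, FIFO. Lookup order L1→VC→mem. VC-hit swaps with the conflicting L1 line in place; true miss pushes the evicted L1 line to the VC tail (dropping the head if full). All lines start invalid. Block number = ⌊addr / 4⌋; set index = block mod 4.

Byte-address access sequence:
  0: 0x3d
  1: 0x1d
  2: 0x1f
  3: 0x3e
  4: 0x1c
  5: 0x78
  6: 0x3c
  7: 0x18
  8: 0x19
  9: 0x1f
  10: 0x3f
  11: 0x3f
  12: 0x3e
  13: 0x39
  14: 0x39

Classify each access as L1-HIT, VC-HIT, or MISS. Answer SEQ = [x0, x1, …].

0: 0x3d (blk 15, set 3) → MISS  vc=[]
1: 0x1d (blk 7, set 3) → MISS  vc=[15]
2: 0x1f (blk 7, set 3) → L1-HIT  vc=[15]
3: 0x3e (blk 15, set 3) → VC-HIT  vc=[7]
4: 0x1c (blk 7, set 3) → VC-HIT  vc=[15]
5: 0x78 (blk 30, set 2) → MISS  vc=[15]
6: 0x3c (blk 15, set 3) → VC-HIT  vc=[7]
7: 0x18 (blk 6, set 2) → MISS  vc=[7, 30]
8: 0x19 (blk 6, set 2) → L1-HIT  vc=[7, 30]
9: 0x1f (blk 7, set 3) → VC-HIT  vc=[15, 30]
10: 0x3f (blk 15, set 3) → VC-HIT  vc=[7, 30]
11: 0x3f (blk 15, set 3) → L1-HIT  vc=[7, 30]
12: 0x3e (blk 15, set 3) → L1-HIT  vc=[7, 30]
13: 0x39 (blk 14, set 2) → MISS  vc=[7, 30, 6]
14: 0x39 (blk 14, set 2) → L1-HIT  vc=[7, 30, 6]

SEQ = [MISS, MISS, L1-HIT, VC-HIT, VC-HIT, MISS, VC-HIT, MISS, L1-HIT, VC-HIT, VC-HIT, L1-HIT, L1-HIT, MISS, L1-HIT]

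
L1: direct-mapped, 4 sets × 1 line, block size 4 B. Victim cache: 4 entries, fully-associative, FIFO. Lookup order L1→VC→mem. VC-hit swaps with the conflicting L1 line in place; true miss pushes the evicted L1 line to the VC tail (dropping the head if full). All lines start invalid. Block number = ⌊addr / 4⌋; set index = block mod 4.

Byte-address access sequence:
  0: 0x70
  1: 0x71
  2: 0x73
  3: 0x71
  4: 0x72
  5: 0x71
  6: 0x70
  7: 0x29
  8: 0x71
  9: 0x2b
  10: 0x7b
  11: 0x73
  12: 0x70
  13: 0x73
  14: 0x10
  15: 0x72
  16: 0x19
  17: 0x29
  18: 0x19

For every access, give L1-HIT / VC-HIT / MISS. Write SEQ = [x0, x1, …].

SEQ = [MISS, L1-HIT, L1-HIT, L1-HIT, L1-HIT, L1-HIT, L1-HIT, MISS, L1-HIT, L1-HIT, MISS, L1-HIT, L1-HIT, L1-HIT, MISS, VC-HIT, MISS, VC-HIT, VC-HIT]

0: 0x70 (blk 28, set 0) → MISS  vc=[]
1: 0x71 (blk 28, set 0) → L1-HIT  vc=[]
2: 0x73 (blk 28, set 0) → L1-HIT  vc=[]
3: 0x71 (blk 28, set 0) → L1-HIT  vc=[]
4: 0x72 (blk 28, set 0) → L1-HIT  vc=[]
5: 0x71 (blk 28, set 0) → L1-HIT  vc=[]
6: 0x70 (blk 28, set 0) → L1-HIT  vc=[]
7: 0x29 (blk 10, set 2) → MISS  vc=[]
8: 0x71 (blk 28, set 0) → L1-HIT  vc=[]
9: 0x2b (blk 10, set 2) → L1-HIT  vc=[]
10: 0x7b (blk 30, set 2) → MISS  vc=[10]
11: 0x73 (blk 28, set 0) → L1-HIT  vc=[10]
12: 0x70 (blk 28, set 0) → L1-HIT  vc=[10]
13: 0x73 (blk 28, set 0) → L1-HIT  vc=[10]
14: 0x10 (blk 4, set 0) → MISS  vc=[10, 28]
15: 0x72 (blk 28, set 0) → VC-HIT  vc=[10, 4]
16: 0x19 (blk 6, set 2) → MISS  vc=[10, 4, 30]
17: 0x29 (blk 10, set 2) → VC-HIT  vc=[6, 4, 30]
18: 0x19 (blk 6, set 2) → VC-HIT  vc=[10, 4, 30]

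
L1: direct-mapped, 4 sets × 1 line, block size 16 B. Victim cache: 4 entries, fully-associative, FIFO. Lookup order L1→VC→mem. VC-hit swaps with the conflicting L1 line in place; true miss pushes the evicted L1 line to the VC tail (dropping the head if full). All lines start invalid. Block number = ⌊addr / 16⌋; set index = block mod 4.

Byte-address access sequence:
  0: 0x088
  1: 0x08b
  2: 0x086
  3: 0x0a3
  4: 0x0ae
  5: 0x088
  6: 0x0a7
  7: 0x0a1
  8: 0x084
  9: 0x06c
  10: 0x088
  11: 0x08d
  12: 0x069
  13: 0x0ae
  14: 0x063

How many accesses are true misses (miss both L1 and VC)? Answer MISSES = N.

MISSES = 3

  [0] addr=0x88 blk=8 s=0: MISS | VC []
  [1] addr=0x8b blk=8 s=0: L1-HIT | VC []
  [2] addr=0x86 blk=8 s=0: L1-HIT | VC []
  [3] addr=0xa3 blk=10 s=2: MISS | VC []
  [4] addr=0xae blk=10 s=2: L1-HIT | VC []
  [5] addr=0x88 blk=8 s=0: L1-HIT | VC []
  [6] addr=0xa7 blk=10 s=2: L1-HIT | VC []
  [7] addr=0xa1 blk=10 s=2: L1-HIT | VC []
  [8] addr=0x84 blk=8 s=0: L1-HIT | VC []
  [9] addr=0x6c blk=6 s=2: MISS | VC [10]
  [10] addr=0x88 blk=8 s=0: L1-HIT | VC [10]
  [11] addr=0x8d blk=8 s=0: L1-HIT | VC [10]
  [12] addr=0x69 blk=6 s=2: L1-HIT | VC [10]
  [13] addr=0xae blk=10 s=2: VC-HIT | VC [6]
  [14] addr=0x63 blk=6 s=2: VC-HIT | VC [10]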